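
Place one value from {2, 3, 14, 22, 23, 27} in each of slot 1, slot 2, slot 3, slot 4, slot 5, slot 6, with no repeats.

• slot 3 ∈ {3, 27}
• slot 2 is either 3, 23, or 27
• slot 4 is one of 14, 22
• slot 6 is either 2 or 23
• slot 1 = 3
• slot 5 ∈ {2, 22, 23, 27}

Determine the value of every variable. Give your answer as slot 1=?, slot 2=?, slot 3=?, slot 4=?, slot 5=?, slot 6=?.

slot 1=3, slot 2=23, slot 3=27, slot 4=14, slot 5=22, slot 6=2

slot 1 has just one choice, so slot 1 = 3. Remove 3 from slot 2, slot 3.
That leaves slot 3 = 27. Strike 27 from slot 2, slot 5.
slot 2's domain is down to {23}, so slot 2 = 23. Eliminate 23 elsewhere: slot 5, slot 6.
slot 6's domain is down to {2}, so slot 6 = 2. So slot 5 can't be 2.
slot 5 has just one choice, so slot 5 = 22. Remove 22 from slot 4.
slot 4's domain is down to {14}, so slot 4 = 14.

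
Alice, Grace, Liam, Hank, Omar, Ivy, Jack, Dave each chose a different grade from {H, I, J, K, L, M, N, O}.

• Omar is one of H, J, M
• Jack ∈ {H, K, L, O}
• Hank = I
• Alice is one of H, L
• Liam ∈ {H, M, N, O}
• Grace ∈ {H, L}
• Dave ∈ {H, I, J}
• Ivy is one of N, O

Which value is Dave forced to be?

Hank's domain is down to {I}, so Hank = I. So Dave can't be I.
The 7 still-open variables draw from only 7 values {H, J, K, L, M, N, O}, so each is used; only Jack can be K, hence Jack = K.
The 2 variables Alice and Grace are confined to {H, L}, which locks those values in; drop them from Liam, Omar, Dave.
So Dave = J.

J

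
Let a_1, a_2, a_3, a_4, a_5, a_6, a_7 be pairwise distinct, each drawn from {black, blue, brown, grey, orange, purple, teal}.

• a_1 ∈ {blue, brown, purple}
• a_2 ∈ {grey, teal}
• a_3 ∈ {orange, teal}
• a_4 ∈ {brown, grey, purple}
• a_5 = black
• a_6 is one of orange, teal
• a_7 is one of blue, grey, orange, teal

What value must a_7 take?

blue

a_5's domain is down to {black}, so a_5 = black.
a_3 and a_6 share exactly the 2 values {orange, teal}; by pigeonhole those values go to them, so strike orange, teal from a_2, a_7.
a_2 has just one choice, so a_2 = grey. So a_4, a_7 can't be grey.
So a_7 = blue.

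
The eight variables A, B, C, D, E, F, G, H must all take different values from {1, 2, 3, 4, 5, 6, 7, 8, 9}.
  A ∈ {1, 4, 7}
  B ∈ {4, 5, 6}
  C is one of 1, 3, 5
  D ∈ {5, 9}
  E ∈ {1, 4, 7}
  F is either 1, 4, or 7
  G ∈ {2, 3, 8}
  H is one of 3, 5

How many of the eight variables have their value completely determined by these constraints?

2

A, E, F between them cover only {1, 4, 7} — a naked triple. Remove those values from B, C.
The 2 variables C and H are confined to {3, 5}, which locks those values in; drop them from B, D, G.
B's domain is down to {6}, so B = 6.
D's domain is down to {9}, so D = 9.
Determined: B=6, D=9. The other variables each still have more than one consistent value. That makes 2.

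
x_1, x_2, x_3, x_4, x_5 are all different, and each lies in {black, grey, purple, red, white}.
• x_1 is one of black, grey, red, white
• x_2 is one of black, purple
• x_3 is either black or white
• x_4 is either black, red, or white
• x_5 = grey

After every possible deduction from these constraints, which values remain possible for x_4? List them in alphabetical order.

x_5's domain is down to {grey}, so x_5 = grey. Remove grey from x_1.
Among the 4 still-open variables, purple fits only x_2 (and all 4 values in {black, purple, red, white} must be used), so x_2 = purple.
No further eliminations apply; x_4 can still be any of black, red, white.

black, red, white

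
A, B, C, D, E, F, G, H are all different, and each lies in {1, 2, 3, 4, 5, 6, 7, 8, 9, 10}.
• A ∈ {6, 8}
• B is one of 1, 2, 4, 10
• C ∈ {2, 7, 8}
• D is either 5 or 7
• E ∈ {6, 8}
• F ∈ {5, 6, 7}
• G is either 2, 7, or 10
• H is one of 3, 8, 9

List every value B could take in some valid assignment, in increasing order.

A and E share exactly the 2 values {6, 8}; by pigeonhole those values go to them, so strike 6, 8 from C, F, H.
D and F between them cover only {5, 7} — a naked pair. Remove those values from C, G.
C's domain is down to {2}, so C = 2. So B, G can't be 2.
G must be 10 (only option left). Strike 10 from B.
No further eliminations apply; B can still be any of 1, 4.

1, 4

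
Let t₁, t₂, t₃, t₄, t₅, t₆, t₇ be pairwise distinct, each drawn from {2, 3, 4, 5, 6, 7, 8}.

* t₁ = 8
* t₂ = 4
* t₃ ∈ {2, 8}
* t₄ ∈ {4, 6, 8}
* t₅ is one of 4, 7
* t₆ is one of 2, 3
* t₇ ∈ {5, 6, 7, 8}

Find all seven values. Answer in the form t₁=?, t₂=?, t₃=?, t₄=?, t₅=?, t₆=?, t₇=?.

t₁=8, t₂=4, t₃=2, t₄=6, t₅=7, t₆=3, t₇=5

t₁ must be 8 (only option left). Strike 8 from t₃, t₄, t₇.
t₂ has just one choice, so t₂ = 4. Strike 4 from t₄, t₅.
t₃'s domain is down to {2}, so t₃ = 2. So t₆ can't be 2.
t₄'s domain is down to {6}, so t₄ = 6. Eliminate 6 elsewhere: t₇.
t₅ must be 7 (only option left). Eliminate 7 elsewhere: t₇.
That leaves t₆ = 3.
t₇'s domain is down to {5}, so t₇ = 5.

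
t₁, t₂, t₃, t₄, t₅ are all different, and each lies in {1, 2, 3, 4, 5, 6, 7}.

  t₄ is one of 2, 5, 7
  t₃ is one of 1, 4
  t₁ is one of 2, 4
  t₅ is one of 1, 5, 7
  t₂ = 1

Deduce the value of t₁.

2

t₂ must be 1 (only option left). Remove 1 from t₃, t₅.
That leaves t₃ = 4. Eliminate 4 elsewhere: t₁.
So t₁ = 2.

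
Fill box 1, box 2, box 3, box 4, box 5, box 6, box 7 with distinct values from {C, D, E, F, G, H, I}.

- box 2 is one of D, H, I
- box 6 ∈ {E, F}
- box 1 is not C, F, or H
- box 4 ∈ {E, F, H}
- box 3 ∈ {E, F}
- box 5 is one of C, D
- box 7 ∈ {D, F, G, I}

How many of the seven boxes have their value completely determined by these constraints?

2

Among the 7 variables, C fits only box 5 (and all 7 values in {C, D, E, F, G, H, I} must be used), so box 5 = C.
box 3 and box 6 between them cover only {E, F} — a naked pair. Remove those values from box 1, box 4, box 7.
That leaves box 4 = H. So box 2 can't be H.
Determined: box 4=H, box 5=C. The other boxes each still have more than one consistent value. That makes 2.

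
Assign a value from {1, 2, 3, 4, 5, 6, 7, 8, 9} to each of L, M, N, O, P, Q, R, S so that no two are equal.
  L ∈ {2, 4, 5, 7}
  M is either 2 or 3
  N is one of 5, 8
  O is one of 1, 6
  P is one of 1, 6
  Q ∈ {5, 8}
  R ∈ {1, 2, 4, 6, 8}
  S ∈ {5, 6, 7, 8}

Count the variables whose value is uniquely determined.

2

Among the 8 variables, 3 fits only M (and all 8 values in {1, 2, 3, 4, 5, 6, 7, 8} must be used), so M = 3.
N and Q between them cover only {5, 8} — a naked pair. Remove those values from L, R, S.
O and P between them cover only {1, 6} — a naked pair. Remove those values from R, S.
S's domain is down to {7}, so S = 7. So L can't be 7.
Determined: M=3, S=7. The other variables each still have more than one consistent value. That makes 2.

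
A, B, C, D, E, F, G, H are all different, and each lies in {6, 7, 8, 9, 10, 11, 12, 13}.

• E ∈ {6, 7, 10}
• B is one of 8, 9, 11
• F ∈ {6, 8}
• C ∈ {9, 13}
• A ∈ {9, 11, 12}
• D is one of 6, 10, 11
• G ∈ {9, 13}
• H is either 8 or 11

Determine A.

12

The 8 variables draw from only 8 values {6, 7, 8, 9, 10, 11, 12, 13}, so each is used; only E can be 7, hence E = 7.
The 7 still-open variables together cover exactly {6, 8, 9, 10, 11, 12, 13} — 7 values for 7 variables — and 10 appears only in D's list, so D = 10.
The 6 still-open variables together cover exactly {6, 8, 9, 11, 12, 13} — 6 values for 6 variables — and 6 appears only in F's list, so F = 6.
Among the 5 still-open variables, 12 fits only A (and all 5 values in {8, 9, 11, 12, 13} must be used), so A = 12.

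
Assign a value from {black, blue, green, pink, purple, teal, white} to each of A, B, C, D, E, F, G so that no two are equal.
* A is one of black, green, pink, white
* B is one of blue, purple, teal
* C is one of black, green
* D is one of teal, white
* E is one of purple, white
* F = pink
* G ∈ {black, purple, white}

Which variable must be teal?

D

F must be pink (only option left). Eliminate pink elsewhere: A.
The 6 still-open variables draw from only 6 values {black, blue, green, purple, teal, white}, so each is used; only B can be blue, hence B = blue.
The 5 still-open variables draw from only 5 values {black, green, purple, teal, white}, so each is used; only D can be teal, hence D = teal.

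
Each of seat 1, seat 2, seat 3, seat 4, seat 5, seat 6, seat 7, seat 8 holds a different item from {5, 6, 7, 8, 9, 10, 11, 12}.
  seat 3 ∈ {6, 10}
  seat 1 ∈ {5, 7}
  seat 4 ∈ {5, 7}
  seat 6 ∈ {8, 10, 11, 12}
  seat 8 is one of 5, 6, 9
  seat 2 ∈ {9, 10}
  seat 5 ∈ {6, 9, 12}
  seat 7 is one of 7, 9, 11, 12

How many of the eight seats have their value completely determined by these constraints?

The 8 variables together cover exactly {5, 6, 7, 8, 9, 10, 11, 12} — 8 values for 8 variables — and 8 appears only in seat 6's list, so seat 6 = 8.
The 7 still-open variables together cover exactly {5, 6, 7, 9, 10, 11, 12} — 7 values for 7 variables — and 11 appears only in seat 7's list, so seat 7 = 11.
The 6 still-open variables together cover exactly {5, 6, 7, 9, 10, 12} — 6 values for 6 variables — and 12 appears only in seat 5's list, so seat 5 = 12.
seat 1 and seat 4 share exactly the 2 values {5, 7}; by pigeonhole those values go to them, so strike 5, 7 from seat 8.
Determined: seat 5=12, seat 6=8, seat 7=11. The other seats each still have more than one consistent value. That makes 3.

3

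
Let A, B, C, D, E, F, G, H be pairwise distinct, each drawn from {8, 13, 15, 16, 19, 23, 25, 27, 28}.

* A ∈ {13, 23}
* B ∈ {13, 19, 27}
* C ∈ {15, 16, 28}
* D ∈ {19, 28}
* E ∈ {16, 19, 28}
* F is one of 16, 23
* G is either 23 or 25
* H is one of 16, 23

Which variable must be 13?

Among the 8 variables, 15 fits only C (and all 8 values in {13, 15, 16, 19, 23, 25, 27, 28} must be used), so C = 15.
The 7 still-open variables draw from only 7 values {13, 16, 19, 23, 25, 27, 28}, so each is used; only G can be 25, hence G = 25.
The 6 still-open variables draw from only 6 values {13, 16, 19, 23, 27, 28}, so each is used; only B can be 27, hence B = 27.
Among the 5 still-open variables, 13 fits only A (and all 5 values in {13, 16, 19, 23, 28} must be used), so A = 13.

A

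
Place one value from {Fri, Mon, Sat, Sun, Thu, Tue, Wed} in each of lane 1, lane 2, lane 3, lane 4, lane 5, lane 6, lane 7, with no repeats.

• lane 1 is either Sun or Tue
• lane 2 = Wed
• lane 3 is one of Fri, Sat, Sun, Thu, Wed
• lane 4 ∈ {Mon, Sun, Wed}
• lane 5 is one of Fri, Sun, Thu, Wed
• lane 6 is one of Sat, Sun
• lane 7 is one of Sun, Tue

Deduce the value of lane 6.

Sat

lane 2 must be Wed (only option left). Eliminate Wed elsewhere: lane 3, lane 4, lane 5.
Among the 6 still-open variables, Mon fits only lane 4 (and all 6 values in {Fri, Mon, Sat, Sun, Thu, Tue} must be used), so lane 4 = Mon.
lane 1 and lane 7 share exactly the 2 values {Sun, Tue}; by pigeonhole those values go to them, so strike Sun, Tue from lane 3, lane 5, lane 6.
So lane 6 = Sat.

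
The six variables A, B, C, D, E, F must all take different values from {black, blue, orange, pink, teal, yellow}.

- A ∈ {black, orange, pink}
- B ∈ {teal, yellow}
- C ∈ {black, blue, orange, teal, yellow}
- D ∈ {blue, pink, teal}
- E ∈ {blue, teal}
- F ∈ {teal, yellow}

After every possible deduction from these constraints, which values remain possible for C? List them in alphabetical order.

black, orange

The 2 variables B and F are confined to {teal, yellow}, which locks those values in; drop them from C, D, E.
E has just one choice, so E = blue. Strike blue from C, D.
D has just one choice, so D = pink. So A can't be pink.
No further eliminations apply; C can still be any of black, orange.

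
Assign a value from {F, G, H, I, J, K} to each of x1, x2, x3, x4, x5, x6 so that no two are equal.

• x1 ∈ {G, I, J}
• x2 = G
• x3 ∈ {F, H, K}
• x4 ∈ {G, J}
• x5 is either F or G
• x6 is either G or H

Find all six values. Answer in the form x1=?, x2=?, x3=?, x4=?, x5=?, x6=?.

x2 must be G (only option left). So x1, x4, x5, x6 can't be G.
That leaves x4 = J. Remove J from x1.
x5 must be F (only option left). So x3 can't be F.
That leaves x6 = H. Eliminate H elsewhere: x3.
x1 has just one choice, so x1 = I.
x3's domain is down to {K}, so x3 = K.

x1=I, x2=G, x3=K, x4=J, x5=F, x6=H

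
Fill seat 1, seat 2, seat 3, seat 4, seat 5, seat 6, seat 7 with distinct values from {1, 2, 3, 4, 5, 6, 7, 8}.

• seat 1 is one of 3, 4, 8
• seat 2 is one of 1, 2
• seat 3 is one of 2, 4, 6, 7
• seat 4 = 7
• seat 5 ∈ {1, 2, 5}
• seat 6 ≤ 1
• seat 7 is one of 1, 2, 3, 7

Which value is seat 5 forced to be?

5

seat 4's domain is down to {7}, so seat 4 = 7. Eliminate 7 elsewhere: seat 3, seat 7.
That leaves seat 6 = 1. Remove 1 from seat 2, seat 5, seat 7.
seat 2 has just one choice, so seat 2 = 2. Eliminate 2 elsewhere: seat 3, seat 5, seat 7.
So seat 5 = 5.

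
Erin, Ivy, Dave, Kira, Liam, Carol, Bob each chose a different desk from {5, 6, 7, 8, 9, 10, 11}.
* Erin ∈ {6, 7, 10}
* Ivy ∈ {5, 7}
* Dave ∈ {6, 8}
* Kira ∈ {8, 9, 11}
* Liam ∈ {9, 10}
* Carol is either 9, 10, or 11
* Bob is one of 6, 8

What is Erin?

7

The 7 variables draw from only 7 values {5, 6, 7, 8, 9, 10, 11}, so each is used; only Ivy can be 5, hence Ivy = 5.
The 6 still-open variables draw from only 6 values {6, 7, 8, 9, 10, 11}, so each is used; only Erin can be 7, hence Erin = 7.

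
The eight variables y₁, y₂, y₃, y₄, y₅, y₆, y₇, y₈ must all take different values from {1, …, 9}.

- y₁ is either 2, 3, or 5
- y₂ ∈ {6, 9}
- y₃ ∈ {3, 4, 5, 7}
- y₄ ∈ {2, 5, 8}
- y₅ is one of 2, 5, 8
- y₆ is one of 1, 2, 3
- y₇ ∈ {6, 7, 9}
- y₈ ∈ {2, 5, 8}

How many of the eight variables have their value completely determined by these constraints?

y₄, y₅, y₈ share exactly the 3 values {2, 5, 8}; by pigeonhole those values go to them, so strike 2, 5, 8 from y₁, y₃, y₆.
y₁ must be 3 (only option left). So y₃, y₆ can't be 3.
y₆ must be 1 (only option left).
Determined: y₁=3, y₆=1. The other variables each still have more than one consistent value. That makes 2.

2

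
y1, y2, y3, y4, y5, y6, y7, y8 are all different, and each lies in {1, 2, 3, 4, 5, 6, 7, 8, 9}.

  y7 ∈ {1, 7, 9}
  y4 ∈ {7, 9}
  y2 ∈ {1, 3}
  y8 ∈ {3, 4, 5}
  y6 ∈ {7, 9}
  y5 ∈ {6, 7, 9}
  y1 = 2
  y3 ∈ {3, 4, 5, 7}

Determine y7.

y1 has just one choice, so y1 = 2.
The 7 still-open variables draw from only 7 values {1, 3, 4, 5, 6, 7, 9}, so each is used; only y5 can be 6, hence y5 = 6.
The 2 variables y4 and y6 are confined to {7, 9}, which locks those values in; drop them from y3, y7.
So y7 = 1.

1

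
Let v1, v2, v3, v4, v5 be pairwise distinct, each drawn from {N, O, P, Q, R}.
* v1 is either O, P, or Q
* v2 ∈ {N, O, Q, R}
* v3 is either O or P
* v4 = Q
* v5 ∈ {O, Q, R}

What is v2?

v4 must be Q (only option left). So v1, v2, v5 can't be Q.
The 4 still-open variables draw from only 4 values {N, O, P, R}, so each is used; only v2 can be N, hence v2 = N.

N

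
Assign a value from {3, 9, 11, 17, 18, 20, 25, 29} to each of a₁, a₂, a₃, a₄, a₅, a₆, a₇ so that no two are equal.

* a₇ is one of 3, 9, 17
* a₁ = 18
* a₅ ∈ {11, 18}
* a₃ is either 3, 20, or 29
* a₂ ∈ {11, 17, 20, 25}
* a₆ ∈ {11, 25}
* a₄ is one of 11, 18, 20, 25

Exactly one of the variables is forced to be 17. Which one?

a₁'s domain is down to {18}, so a₁ = 18. So a₄, a₅ can't be 18.
a₅ has just one choice, so a₅ = 11. So a₂, a₄, a₆ can't be 11.
a₆ must be 25 (only option left). Remove 25 from a₂, a₄.
a₄ has just one choice, so a₄ = 20. Strike 20 from a₂, a₃.
So 17 goes to a₂.

a₂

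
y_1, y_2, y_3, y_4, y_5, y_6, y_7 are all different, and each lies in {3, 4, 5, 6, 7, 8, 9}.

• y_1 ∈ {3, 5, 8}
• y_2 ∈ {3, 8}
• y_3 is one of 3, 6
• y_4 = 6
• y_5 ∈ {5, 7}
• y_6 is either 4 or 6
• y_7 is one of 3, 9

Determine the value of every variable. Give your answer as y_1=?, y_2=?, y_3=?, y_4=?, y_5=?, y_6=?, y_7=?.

y_4 has just one choice, so y_4 = 6. Remove 6 from y_3, y_6.
y_6 has just one choice, so y_6 = 4.
That leaves y_3 = 3. Remove 3 from y_1, y_2, y_7.
y_7 has just one choice, so y_7 = 9.
y_2's domain is down to {8}, so y_2 = 8. Remove 8 from y_1.
y_1 has just one choice, so y_1 = 5. Strike 5 from y_5.
y_5 must be 7 (only option left).

y_1=5, y_2=8, y_3=3, y_4=6, y_5=7, y_6=4, y_7=9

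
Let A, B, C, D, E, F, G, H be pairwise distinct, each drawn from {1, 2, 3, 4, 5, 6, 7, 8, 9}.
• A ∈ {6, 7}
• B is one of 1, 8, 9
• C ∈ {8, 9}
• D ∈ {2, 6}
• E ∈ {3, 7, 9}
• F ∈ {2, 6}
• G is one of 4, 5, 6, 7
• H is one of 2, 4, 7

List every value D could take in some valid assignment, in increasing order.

2, 6

D and F between them cover only {2, 6} — a naked pair. Remove those values from A, G, H.
A must be 7 (only option left). So E, G, H can't be 7.
H must be 4 (only option left). So G can't be 4.
G has just one choice, so G = 5.
No further eliminations apply; D can still be any of 2, 6.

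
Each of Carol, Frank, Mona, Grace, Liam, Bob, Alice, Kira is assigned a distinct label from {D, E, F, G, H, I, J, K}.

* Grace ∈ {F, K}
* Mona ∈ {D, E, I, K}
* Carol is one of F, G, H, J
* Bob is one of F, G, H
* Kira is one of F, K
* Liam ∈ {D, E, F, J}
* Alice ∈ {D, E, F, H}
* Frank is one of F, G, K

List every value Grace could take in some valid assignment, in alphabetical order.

F, K

The 8 variables together cover exactly {D, E, F, G, H, I, J, K} — 8 values for 8 variables — and I appears only in Mona's list, so Mona = I.
The 2 variables Grace and Kira are confined to {F, K}, which locks those values in; drop them from Carol, Frank, Liam, Bob, Alice.
That leaves Frank = G. Remove G from Carol, Bob.
That leaves Bob = H. Eliminate H elsewhere: Carol, Alice.
Carol must be J (only option left). So Liam can't be J.
No further eliminations apply; Grace can still be any of F, K.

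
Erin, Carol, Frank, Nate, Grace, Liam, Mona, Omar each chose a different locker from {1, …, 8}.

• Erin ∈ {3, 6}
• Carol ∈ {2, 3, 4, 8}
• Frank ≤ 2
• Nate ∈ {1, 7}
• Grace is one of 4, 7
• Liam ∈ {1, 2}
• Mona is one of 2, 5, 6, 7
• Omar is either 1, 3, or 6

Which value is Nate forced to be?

7

The 8 variables draw from only 8 values {1, 2, 3, 4, 5, 6, 7, 8}, so each is used; only Mona can be 5, hence Mona = 5.
The 7 still-open variables draw from only 7 values {1, 2, 3, 4, 6, 7, 8}, so each is used; only Carol can be 8, hence Carol = 8.
The 6 still-open variables together cover exactly {1, 2, 3, 4, 6, 7} — 6 values for 6 variables — and 4 appears only in Grace's list, so Grace = 4.
The 5 still-open variables draw from only 5 values {1, 2, 3, 6, 7}, so each is used; only Nate can be 7, hence Nate = 7.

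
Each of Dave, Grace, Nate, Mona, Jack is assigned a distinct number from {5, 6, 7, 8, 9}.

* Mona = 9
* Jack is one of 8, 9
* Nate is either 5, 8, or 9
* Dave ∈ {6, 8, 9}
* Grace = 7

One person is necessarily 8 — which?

Jack

Grace must be 7 (only option left).
That leaves Mona = 9. Strike 9 from Dave, Nate, Jack.
So 8 goes to Jack.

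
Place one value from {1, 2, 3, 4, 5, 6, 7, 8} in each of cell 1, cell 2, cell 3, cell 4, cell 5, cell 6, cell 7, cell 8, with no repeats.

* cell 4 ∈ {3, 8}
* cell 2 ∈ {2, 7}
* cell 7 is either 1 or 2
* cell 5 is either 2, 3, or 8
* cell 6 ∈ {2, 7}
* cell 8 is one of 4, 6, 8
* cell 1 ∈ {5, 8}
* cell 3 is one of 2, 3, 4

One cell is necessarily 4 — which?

cell 3

The 8 variables together cover exactly {1, 2, 3, 4, 5, 6, 7, 8} — 8 values for 8 variables — and 1 appears only in cell 7's list, so cell 7 = 1.
The 7 still-open variables draw from only 7 values {2, 3, 4, 5, 6, 7, 8}, so each is used; only cell 1 can be 5, hence cell 1 = 5.
The 6 still-open variables draw from only 6 values {2, 3, 4, 6, 7, 8}, so each is used; only cell 8 can be 6, hence cell 8 = 6.
The 5 still-open variables together cover exactly {2, 3, 4, 7, 8} — 5 values for 5 variables — and 4 appears only in cell 3's list, so cell 3 = 4.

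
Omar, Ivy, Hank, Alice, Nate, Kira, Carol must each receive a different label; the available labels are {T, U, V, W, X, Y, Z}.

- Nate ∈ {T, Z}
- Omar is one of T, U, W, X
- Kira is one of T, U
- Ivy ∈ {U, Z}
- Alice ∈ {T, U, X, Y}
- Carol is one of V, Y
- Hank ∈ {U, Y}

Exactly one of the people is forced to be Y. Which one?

The 7 variables together cover exactly {T, U, V, W, X, Y, Z} — 7 values for 7 variables — and V appears only in Carol's list, so Carol = V.
The 6 still-open variables together cover exactly {T, U, W, X, Y, Z} — 6 values for 6 variables — and W appears only in Omar's list, so Omar = W.
The 5 still-open variables draw from only 5 values {T, U, X, Y, Z}, so each is used; only Alice can be X, hence Alice = X.
The 4 still-open variables draw from only 4 values {T, U, Y, Z}, so each is used; only Hank can be Y, hence Hank = Y.

Hank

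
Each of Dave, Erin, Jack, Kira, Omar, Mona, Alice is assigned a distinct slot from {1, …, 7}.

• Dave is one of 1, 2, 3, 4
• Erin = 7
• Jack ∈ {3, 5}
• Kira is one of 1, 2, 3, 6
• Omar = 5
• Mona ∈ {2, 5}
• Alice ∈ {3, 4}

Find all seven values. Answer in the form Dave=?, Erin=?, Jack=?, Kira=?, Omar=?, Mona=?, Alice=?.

Dave=1, Erin=7, Jack=3, Kira=6, Omar=5, Mona=2, Alice=4

Erin has just one choice, so Erin = 7.
Omar's domain is down to {5}, so Omar = 5. So Jack, Mona can't be 5.
Mona must be 2 (only option left). So Dave, Kira can't be 2.
Jack has just one choice, so Jack = 3. So Dave, Kira, Alice can't be 3.
Alice must be 4 (only option left). Remove 4 from Dave.
Dave has just one choice, so Dave = 1. Remove 1 from Kira.
Kira must be 6 (only option left).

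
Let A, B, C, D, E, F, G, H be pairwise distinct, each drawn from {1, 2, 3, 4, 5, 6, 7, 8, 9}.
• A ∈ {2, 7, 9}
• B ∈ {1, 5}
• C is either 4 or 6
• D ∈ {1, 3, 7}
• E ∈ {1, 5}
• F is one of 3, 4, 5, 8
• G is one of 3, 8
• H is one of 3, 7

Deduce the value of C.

B and E between them cover only {1, 5} — a naked pair. Remove those values from D, F.
D and H between them cover only {3, 7} — a naked pair. Remove those values from A, F, G.
That leaves G = 8. Strike 8 from F.
F has just one choice, so F = 4. So C can't be 4.
So C = 6.

6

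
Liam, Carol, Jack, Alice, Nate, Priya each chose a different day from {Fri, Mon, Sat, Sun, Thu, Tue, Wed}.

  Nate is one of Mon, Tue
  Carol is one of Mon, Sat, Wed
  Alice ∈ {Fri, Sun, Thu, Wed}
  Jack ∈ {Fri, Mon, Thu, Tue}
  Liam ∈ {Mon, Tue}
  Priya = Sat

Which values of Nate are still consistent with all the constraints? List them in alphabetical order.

Priya has just one choice, so Priya = Sat. Remove Sat from Carol.
Liam and Nate share exactly the 2 values {Mon, Tue}; by pigeonhole those values go to them, so strike Mon, Tue from Carol, Jack.
That leaves Carol = Wed. Strike Wed from Alice.
No further eliminations apply; Nate can still be any of Mon, Tue.

Mon, Tue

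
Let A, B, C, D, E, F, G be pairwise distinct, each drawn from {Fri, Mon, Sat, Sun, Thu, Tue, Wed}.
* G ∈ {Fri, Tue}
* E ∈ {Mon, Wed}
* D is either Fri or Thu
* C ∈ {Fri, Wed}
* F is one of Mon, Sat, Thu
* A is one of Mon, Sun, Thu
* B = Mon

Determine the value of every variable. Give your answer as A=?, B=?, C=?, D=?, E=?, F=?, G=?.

B's domain is down to {Mon}, so B = Mon. Eliminate Mon elsewhere: A, E, F.
E has just one choice, so E = Wed. So C can't be Wed.
C must be Fri (only option left). Eliminate Fri elsewhere: D, G.
D's domain is down to {Thu}, so D = Thu. Remove Thu from A, F.
F's domain is down to {Sat}, so F = Sat.
G must be Tue (only option left).
A's domain is down to {Sun}, so A = Sun.

A=Sun, B=Mon, C=Fri, D=Thu, E=Wed, F=Sat, G=Tue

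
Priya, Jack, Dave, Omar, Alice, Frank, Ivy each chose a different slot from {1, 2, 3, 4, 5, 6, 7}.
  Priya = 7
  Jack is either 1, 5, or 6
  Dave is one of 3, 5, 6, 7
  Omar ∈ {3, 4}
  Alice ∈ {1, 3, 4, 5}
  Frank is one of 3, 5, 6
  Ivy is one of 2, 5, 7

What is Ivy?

Priya has just one choice, so Priya = 7. Strike 7 from Dave, Ivy.
The 6 still-open variables together cover exactly {1, 2, 3, 4, 5, 6} — 6 values for 6 variables — and 2 appears only in Ivy's list, so Ivy = 2.

2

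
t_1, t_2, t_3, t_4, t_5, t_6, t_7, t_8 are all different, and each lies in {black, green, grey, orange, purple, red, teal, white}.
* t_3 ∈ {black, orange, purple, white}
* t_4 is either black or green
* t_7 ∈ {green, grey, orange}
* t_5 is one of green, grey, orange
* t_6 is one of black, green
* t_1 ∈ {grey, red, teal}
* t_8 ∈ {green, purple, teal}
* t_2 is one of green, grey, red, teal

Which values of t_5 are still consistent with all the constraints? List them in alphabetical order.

grey, orange

The 8 variables together cover exactly {black, green, grey, orange, purple, red, teal, white} — 8 values for 8 variables — and white appears only in t_3's list, so t_3 = white.
The 7 still-open variables draw from only 7 values {black, green, grey, orange, purple, red, teal}, so each is used; only t_8 can be purple, hence t_8 = purple.
t_4 and t_6 between them cover only {black, green} — a naked pair. Remove those values from t_2, t_5, t_7.
The 2 variables t_5 and t_7 are confined to {grey, orange}, which locks those values in; drop them from t_1, t_2.
No further eliminations apply; t_5 can still be any of grey, orange.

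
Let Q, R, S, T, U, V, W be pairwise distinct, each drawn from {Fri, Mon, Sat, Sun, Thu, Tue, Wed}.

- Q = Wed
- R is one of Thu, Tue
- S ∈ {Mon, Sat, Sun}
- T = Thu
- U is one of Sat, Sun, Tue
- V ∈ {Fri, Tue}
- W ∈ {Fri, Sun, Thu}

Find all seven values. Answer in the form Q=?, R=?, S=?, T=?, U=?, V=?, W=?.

Q=Wed, R=Tue, S=Mon, T=Thu, U=Sat, V=Fri, W=Sun

Q must be Wed (only option left).
T must be Thu (only option left). Eliminate Thu elsewhere: R, W.
R must be Tue (only option left). So U, V can't be Tue.
V has just one choice, so V = Fri. Eliminate Fri elsewhere: W.
That leaves W = Sun. Eliminate Sun elsewhere: S, U.
That leaves U = Sat. Remove Sat from S.
That leaves S = Mon.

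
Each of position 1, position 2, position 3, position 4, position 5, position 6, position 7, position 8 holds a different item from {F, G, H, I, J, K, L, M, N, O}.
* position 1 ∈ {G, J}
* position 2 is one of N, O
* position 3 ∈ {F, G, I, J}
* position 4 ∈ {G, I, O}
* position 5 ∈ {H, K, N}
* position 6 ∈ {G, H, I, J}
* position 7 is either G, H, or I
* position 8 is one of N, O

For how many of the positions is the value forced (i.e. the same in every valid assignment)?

The 8 variables together cover exactly {F, G, H, I, J, K, N, O} — 8 values for 8 variables — and F appears only in position 3's list, so position 3 = F.
The 7 still-open variables together cover exactly {G, H, I, J, K, N, O} — 7 values for 7 variables — and K appears only in position 5's list, so position 5 = K.
position 2 and position 8 between them cover only {N, O} — a naked pair. Remove those values from position 4.
Determined: position 3=F, position 5=K. The other positions each still have more than one consistent value. That makes 2.

2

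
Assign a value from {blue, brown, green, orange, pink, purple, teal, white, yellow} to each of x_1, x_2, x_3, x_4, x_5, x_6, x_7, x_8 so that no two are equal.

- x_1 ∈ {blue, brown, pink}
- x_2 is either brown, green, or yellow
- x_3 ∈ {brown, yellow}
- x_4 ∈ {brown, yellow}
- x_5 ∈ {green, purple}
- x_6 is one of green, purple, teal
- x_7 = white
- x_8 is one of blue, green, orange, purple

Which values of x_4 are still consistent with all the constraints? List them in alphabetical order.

brown, yellow

x_7 must be white (only option left).
x_3 and x_4 share exactly the 2 values {brown, yellow}; by pigeonhole those values go to them, so strike brown, yellow from x_1, x_2.
x_2 must be green (only option left). So x_5, x_6, x_8 can't be green.
x_5's domain is down to {purple}, so x_5 = purple. Eliminate purple elsewhere: x_6, x_8.
x_6's domain is down to {teal}, so x_6 = teal.
No further eliminations apply; x_4 can still be any of brown, yellow.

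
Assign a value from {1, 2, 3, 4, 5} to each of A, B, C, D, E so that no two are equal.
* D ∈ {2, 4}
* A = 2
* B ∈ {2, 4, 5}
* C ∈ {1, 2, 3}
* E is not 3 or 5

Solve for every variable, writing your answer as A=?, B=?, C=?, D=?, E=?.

A=2, B=5, C=3, D=4, E=1

A has just one choice, so A = 2. Remove 2 from B, C, D, E.
D has just one choice, so D = 4. So B, E can't be 4.
That leaves E = 1. Eliminate 1 elsewhere: C.
B's domain is down to {5}, so B = 5.
C must be 3 (only option left).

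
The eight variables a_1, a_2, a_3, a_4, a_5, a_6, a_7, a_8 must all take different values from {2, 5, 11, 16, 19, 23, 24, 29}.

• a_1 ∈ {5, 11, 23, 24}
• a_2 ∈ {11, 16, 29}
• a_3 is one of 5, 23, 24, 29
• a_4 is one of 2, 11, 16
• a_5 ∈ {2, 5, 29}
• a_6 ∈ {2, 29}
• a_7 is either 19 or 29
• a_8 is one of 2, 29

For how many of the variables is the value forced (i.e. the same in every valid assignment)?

2

The 8 variables draw from only 8 values {2, 5, 11, 16, 19, 23, 24, 29}, so each is used; only a_7 can be 19, hence a_7 = 19.
The 2 variables a_6 and a_8 are confined to {2, 29}, which locks those values in; drop them from a_2, a_3, a_4, a_5.
a_5's domain is down to {5}, so a_5 = 5. Remove 5 from a_1, a_3.
The 2 variables a_2 and a_4 are confined to {11, 16}, which locks those values in; drop them from a_1.
Determined: a_5=5, a_7=19. The other variables each still have more than one consistent value. That makes 2.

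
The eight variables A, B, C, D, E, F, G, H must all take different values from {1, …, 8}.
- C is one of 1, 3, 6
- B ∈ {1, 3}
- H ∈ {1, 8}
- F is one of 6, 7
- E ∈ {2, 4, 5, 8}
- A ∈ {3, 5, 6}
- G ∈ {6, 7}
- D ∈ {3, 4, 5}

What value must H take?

The 8 variables draw from only 8 values {1, 2, 3, 4, 5, 6, 7, 8}, so each is used; only E can be 2, hence E = 2.
The 7 still-open variables together cover exactly {1, 3, 4, 5, 6, 7, 8} — 7 values for 7 variables — and 4 appears only in D's list, so D = 4.
The 6 still-open variables draw from only 6 values {1, 3, 5, 6, 7, 8}, so each is used; only A can be 5, hence A = 5.
The 5 still-open variables together cover exactly {1, 3, 6, 7, 8} — 5 values for 5 variables — and 8 appears only in H's list, so H = 8.

8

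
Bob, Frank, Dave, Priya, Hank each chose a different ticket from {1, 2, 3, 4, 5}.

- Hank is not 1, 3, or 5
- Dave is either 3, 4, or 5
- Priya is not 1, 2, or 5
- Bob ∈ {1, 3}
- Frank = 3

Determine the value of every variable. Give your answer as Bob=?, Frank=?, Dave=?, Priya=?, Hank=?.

Frank has just one choice, so Frank = 3. So Bob, Dave, Priya can't be 3.
That leaves Priya = 4. Strike 4 from Dave, Hank.
Hank's domain is down to {2}, so Hank = 2.
That leaves Bob = 1.
Dave must be 5 (only option left).

Bob=1, Frank=3, Dave=5, Priya=4, Hank=2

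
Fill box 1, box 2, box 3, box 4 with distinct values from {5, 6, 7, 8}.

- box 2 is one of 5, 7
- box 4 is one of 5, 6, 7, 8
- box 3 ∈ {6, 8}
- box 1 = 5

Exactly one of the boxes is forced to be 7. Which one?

box 1 has just one choice, so box 1 = 5. Eliminate 5 elsewhere: box 2, box 4.
So 7 goes to box 2.

box 2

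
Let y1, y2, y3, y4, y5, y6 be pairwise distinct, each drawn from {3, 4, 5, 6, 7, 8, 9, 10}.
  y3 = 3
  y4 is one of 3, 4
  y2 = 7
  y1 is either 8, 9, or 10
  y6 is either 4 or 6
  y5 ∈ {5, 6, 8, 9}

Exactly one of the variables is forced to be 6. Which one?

y6

y2 has just one choice, so y2 = 7.
y3's domain is down to {3}, so y3 = 3. Strike 3 from y4.
y4 has just one choice, so y4 = 4. Strike 4 from y6.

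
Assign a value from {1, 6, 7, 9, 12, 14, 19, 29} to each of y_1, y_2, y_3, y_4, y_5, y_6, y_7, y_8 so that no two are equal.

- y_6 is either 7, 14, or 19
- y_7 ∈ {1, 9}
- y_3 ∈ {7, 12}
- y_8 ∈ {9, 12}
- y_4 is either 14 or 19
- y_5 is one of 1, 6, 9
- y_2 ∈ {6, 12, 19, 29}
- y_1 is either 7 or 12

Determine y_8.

The 8 variables together cover exactly {1, 6, 7, 9, 12, 14, 19, 29} — 8 values for 8 variables — and 29 appears only in y_2's list, so y_2 = 29.
The 7 still-open variables together cover exactly {1, 6, 7, 9, 12, 14, 19} — 7 values for 7 variables — and 6 appears only in y_5's list, so y_5 = 6.
Among the 6 still-open variables, 1 fits only y_7 (and all 6 values in {1, 7, 9, 12, 14, 19} must be used), so y_7 = 1.
The 5 still-open variables draw from only 5 values {7, 9, 12, 14, 19}, so each is used; only y_8 can be 9, hence y_8 = 9.

9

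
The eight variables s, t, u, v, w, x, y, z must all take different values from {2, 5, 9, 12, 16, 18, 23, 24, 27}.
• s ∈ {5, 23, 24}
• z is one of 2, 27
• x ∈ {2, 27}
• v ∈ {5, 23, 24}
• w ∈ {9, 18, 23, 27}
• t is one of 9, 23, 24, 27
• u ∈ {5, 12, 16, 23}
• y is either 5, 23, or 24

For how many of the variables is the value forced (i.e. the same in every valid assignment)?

2

x and z share exactly the 2 values {2, 27}; by pigeonhole those values go to them, so strike 2, 27 from t, w.
The 3 variables s, v, y are confined to {5, 23, 24}, which locks those values in; drop them from t, u, w.
t's domain is down to {9}, so t = 9. Strike 9 from w.
w's domain is down to {18}, so w = 18.
Determined: t=9, w=18. The other variables each still have more than one consistent value. That makes 2.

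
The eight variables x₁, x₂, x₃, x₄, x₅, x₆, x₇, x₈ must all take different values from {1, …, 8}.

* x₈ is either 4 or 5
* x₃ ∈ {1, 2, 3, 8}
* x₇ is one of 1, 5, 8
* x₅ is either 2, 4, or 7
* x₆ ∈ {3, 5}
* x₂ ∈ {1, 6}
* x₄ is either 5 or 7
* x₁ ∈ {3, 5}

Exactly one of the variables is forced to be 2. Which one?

x₅

Among the 8 variables, 6 fits only x₂ (and all 8 values in {1, 2, 3, 4, 5, 6, 7, 8} must be used), so x₂ = 6.
x₁ and x₆ share exactly the 2 values {3, 5}; by pigeonhole those values go to them, so strike 3, 5 from x₃, x₄, x₇, x₈.
x₄'s domain is down to {7}, so x₄ = 7. So x₅ can't be 7.
x₈ has just one choice, so x₈ = 4. Strike 4 from x₅.
So 2 goes to x₅.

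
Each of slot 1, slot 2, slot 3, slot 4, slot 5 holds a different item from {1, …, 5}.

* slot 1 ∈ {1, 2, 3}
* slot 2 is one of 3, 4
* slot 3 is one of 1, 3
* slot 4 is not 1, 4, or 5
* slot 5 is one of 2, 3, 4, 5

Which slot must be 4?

Among the 5 variables, 5 fits only slot 5 (and all 5 values in {1, 2, 3, 4, 5} must be used), so slot 5 = 5.
Among the 4 still-open variables, 4 fits only slot 2 (and all 4 values in {1, 2, 3, 4} must be used), so slot 2 = 4.

slot 2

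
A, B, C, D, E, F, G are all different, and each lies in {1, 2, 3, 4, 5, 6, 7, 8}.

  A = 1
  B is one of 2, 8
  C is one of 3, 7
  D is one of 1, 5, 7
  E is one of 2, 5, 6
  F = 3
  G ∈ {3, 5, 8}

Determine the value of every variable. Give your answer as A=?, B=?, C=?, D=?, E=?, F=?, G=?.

A=1, B=2, C=7, D=5, E=6, F=3, G=8

A must be 1 (only option left). So D can't be 1.
F has just one choice, so F = 3. So C, G can't be 3.
C's domain is down to {7}, so C = 7. So D can't be 7.
That leaves D = 5. Remove 5 from E, G.
That leaves G = 8. Remove 8 from B.
That leaves B = 2. Remove 2 from E.
E has just one choice, so E = 6.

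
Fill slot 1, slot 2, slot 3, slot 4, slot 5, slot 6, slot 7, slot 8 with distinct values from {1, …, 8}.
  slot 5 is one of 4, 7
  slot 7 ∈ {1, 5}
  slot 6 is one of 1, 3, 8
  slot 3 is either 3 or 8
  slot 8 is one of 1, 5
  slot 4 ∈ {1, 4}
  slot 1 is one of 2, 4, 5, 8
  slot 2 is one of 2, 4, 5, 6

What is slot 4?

Among the 8 variables, 6 fits only slot 2 (and all 8 values in {1, 2, 3, 4, 5, 6, 7, 8} must be used), so slot 2 = 6.
The 7 still-open variables together cover exactly {1, 2, 3, 4, 5, 7, 8} — 7 values for 7 variables — and 2 appears only in slot 1's list, so slot 1 = 2.
The 6 still-open variables draw from only 6 values {1, 3, 4, 5, 7, 8}, so each is used; only slot 5 can be 7, hence slot 5 = 7.
The 5 still-open variables together cover exactly {1, 3, 4, 5, 8} — 5 values for 5 variables — and 4 appears only in slot 4's list, so slot 4 = 4.

4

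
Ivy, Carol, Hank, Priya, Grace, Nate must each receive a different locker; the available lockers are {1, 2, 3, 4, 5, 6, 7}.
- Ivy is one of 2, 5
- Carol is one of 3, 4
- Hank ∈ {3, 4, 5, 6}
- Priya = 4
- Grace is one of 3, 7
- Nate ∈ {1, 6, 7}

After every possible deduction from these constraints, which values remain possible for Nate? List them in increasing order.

Priya must be 4 (only option left). Strike 4 from Carol, Hank.
Carol's domain is down to {3}, so Carol = 3. Strike 3 from Hank, Grace.
Grace has just one choice, so Grace = 7. So Nate can't be 7.
No further eliminations apply; Nate can still be any of 1, 6.

1, 6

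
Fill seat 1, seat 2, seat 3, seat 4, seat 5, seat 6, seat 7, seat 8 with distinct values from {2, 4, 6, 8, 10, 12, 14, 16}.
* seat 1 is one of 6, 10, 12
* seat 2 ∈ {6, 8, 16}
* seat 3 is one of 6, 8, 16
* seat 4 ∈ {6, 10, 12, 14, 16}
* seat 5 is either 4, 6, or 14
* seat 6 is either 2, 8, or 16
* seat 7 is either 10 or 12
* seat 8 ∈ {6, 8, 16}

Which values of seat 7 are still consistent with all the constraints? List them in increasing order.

10, 12

The 8 variables draw from only 8 values {2, 4, 6, 8, 10, 12, 14, 16}, so each is used; only seat 6 can be 2, hence seat 6 = 2.
The 7 still-open variables together cover exactly {4, 6, 8, 10, 12, 14, 16} — 7 values for 7 variables — and 4 appears only in seat 5's list, so seat 5 = 4.
The 6 still-open variables draw from only 6 values {6, 8, 10, 12, 14, 16}, so each is used; only seat 4 can be 14, hence seat 4 = 14.
The 3 variables seat 2, seat 3, seat 8 are confined to {6, 8, 16}, which locks those values in; drop them from seat 1.
No further eliminations apply; seat 7 can still be any of 10, 12.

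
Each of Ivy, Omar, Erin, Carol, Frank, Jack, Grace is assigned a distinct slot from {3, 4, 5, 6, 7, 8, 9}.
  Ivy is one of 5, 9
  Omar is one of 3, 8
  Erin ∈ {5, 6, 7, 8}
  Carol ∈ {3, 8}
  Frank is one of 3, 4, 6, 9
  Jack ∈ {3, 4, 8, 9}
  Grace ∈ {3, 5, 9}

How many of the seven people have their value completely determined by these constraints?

The 7 variables draw from only 7 values {3, 4, 5, 6, 7, 8, 9}, so each is used; only Erin can be 7, hence Erin = 7.
Among the 6 still-open variables, 6 fits only Frank (and all 6 values in {3, 4, 5, 6, 8, 9} must be used), so Frank = 6.
Among the 5 still-open variables, 4 fits only Jack (and all 5 values in {3, 4, 5, 8, 9} must be used), so Jack = 4.
Omar and Carol share exactly the 2 values {3, 8}; by pigeonhole those values go to them, so strike 3, 8 from Grace.
Determined: Erin=7, Frank=6, Jack=4. The other people each still have more than one consistent value. That makes 3.

3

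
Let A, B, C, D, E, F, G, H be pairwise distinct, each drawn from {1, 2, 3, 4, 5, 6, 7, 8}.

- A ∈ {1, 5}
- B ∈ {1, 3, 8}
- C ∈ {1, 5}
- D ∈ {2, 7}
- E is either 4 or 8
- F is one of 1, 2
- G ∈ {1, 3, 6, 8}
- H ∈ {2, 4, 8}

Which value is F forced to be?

2

The 8 variables together cover exactly {1, 2, 3, 4, 5, 6, 7, 8} — 8 values for 8 variables — and 6 appears only in G's list, so G = 6.
The 7 still-open variables together cover exactly {1, 2, 3, 4, 5, 7, 8} — 7 values for 7 variables — and 3 appears only in B's list, so B = 3.
The 6 still-open variables together cover exactly {1, 2, 4, 5, 7, 8} — 6 values for 6 variables — and 7 appears only in D's list, so D = 7.
A and C between them cover only {1, 5} — a naked pair. Remove those values from F.
So F = 2.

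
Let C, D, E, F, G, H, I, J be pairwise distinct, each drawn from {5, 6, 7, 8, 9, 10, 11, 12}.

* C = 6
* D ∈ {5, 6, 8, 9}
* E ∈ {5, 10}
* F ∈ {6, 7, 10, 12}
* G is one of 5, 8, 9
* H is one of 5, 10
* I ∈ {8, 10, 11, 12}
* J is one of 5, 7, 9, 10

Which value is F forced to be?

C must be 6 (only option left). So D, F can't be 6.
Among the 7 still-open variables, 11 fits only I (and all 7 values in {5, 7, 8, 9, 10, 11, 12} must be used), so I = 11.
The 6 still-open variables draw from only 6 values {5, 7, 8, 9, 10, 12}, so each is used; only F can be 12, hence F = 12.

12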